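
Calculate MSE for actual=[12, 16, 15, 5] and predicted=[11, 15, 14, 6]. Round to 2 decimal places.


Differences: [1, 1, 1, -1]
Squared errors: [1, 1, 1, 1]
Sum of squared errors = 4
MSE = 4 / 4 = 1.00

1.00


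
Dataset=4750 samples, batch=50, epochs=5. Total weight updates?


Iterations per epoch = 4750 / 50 = 95
Total updates = iterations_per_epoch * epochs
= 95 * 5
= 475

475


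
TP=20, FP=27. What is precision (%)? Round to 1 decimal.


Precision = TP / (TP + FP) * 100
= 20 / (20 + 27)
= 20 / 47
= 0.4255
= 42.6%

42.6


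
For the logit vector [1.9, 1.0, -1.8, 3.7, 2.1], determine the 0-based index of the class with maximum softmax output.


Softmax is a monotonic transformation, so it preserves the argmax.
We need to find the index of the maximum logit.
Index 0: 1.9
Index 1: 1.0
Index 2: -1.8
Index 3: 3.7
Index 4: 2.1
Maximum logit = 3.7 at index 3

3


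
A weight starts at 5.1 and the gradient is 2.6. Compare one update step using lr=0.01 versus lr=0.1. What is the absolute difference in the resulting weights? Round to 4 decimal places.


With lr=0.01: w_new = 5.1 - 0.01 * 2.6 = 5.074
With lr=0.1: w_new = 5.1 - 0.1 * 2.6 = 4.84
Absolute difference = |5.074 - 4.84|
= 0.2340

0.2340


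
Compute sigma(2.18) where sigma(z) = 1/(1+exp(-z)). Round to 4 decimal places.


sigmoid(z) = 1 / (1 + exp(-z))
exp(-(2.18)) = exp(-2.18) = 0.113
1 + 0.113 = 1.113
1 / 1.113 = 0.8984

0.8984


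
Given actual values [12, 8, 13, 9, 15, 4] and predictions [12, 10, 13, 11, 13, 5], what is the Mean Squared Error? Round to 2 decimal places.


Differences: [0, -2, 0, -2, 2, -1]
Squared errors: [0, 4, 0, 4, 4, 1]
Sum of squared errors = 13
MSE = 13 / 6 = 2.17

2.17


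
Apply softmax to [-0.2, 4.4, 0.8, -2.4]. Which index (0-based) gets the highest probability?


Softmax is a monotonic transformation, so it preserves the argmax.
We need to find the index of the maximum logit.
Index 0: -0.2
Index 1: 4.4
Index 2: 0.8
Index 3: -2.4
Maximum logit = 4.4 at index 1

1


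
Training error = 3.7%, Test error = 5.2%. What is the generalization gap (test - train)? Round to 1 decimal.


Generalization gap = test_error - train_error
= 5.2 - 3.7
= 1.5%
A small gap suggests good generalization.

1.5


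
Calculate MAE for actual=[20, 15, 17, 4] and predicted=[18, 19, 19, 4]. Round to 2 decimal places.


Absolute errors: [2, 4, 2, 0]
Sum of absolute errors = 8
MAE = 8 / 4 = 2.00

2.00


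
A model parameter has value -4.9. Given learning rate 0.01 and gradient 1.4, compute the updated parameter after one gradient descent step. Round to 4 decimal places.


w_new = w_old - lr * gradient
= -4.9 - 0.01 * 1.4
= -4.9 - (0.014)
= -4.9140

-4.9140


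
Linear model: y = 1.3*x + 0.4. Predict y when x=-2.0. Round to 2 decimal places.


y = 1.3 * -2.0 + (0.4)
= -2.6 + (0.4)
= -2.20

-2.20


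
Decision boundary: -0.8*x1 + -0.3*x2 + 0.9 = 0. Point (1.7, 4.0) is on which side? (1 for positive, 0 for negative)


Compute -0.8 * 1.7 + -0.3 * 4.0 + 0.9
= -1.36 + -1.2 + 0.9
= -1.66
Since -1.66 < 0, the point is on the negative side.

0


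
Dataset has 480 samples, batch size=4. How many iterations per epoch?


Iterations per epoch = dataset_size / batch_size
= 480 / 4
= 120

120


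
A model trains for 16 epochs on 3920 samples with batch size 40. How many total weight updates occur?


Iterations per epoch = 3920 / 40 = 98
Total updates = iterations_per_epoch * epochs
= 98 * 16
= 1568

1568


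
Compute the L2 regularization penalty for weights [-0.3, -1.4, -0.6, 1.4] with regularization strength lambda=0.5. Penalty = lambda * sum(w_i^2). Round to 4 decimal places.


Squaring each weight:
(-0.3)^2 = 0.09
(-1.4)^2 = 1.96
(-0.6)^2 = 0.36
1.4^2 = 1.96
Sum of squares = 4.37
Penalty = 0.5 * 4.37 = 2.1850

2.1850


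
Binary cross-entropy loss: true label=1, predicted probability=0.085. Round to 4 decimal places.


For y=1: Loss = -log(p)
= -log(0.085)
= -(-2.4651)
= 2.4651

2.4651


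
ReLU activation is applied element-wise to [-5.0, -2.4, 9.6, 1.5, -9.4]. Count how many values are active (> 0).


ReLU(x) = max(0, x) for each element:
ReLU(-5.0) = 0
ReLU(-2.4) = 0
ReLU(9.6) = 9.6
ReLU(1.5) = 1.5
ReLU(-9.4) = 0
Active neurons (>0): 2

2


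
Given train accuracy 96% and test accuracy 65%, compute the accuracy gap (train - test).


Gap = train_accuracy - test_accuracy
= 96 - 65
= 31%
This large gap strongly indicates overfitting.

31


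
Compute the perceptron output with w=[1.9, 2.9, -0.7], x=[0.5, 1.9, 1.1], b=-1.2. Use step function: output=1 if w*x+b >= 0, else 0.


z = w . x + b
= 1.9*0.5 + 2.9*1.9 + -0.7*1.1 + -1.2
= 0.95 + 5.51 + -0.77 + -1.2
= 5.69 + -1.2
= 4.49
Since z = 4.49 >= 0, output = 1

1


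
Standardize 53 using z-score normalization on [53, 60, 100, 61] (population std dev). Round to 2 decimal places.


Mean = (53 + 60 + 100 + 61) / 4 = 68.5
Variance = sum((x_i - mean)^2) / n = 340.25
Std = sqrt(340.25) = 18.4459
Z = (x - mean) / std
= (53 - 68.5) / 18.4459
= -15.5 / 18.4459
= -0.84

-0.84


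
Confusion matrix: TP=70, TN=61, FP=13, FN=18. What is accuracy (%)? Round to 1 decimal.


Accuracy = (TP + TN) / (TP + TN + FP + FN) * 100
= (70 + 61) / (70 + 61 + 13 + 18)
= 131 / 162
= 0.8086
= 80.9%

80.9


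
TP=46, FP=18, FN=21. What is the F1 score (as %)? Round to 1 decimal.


Precision = TP / (TP + FP) = 46 / 64 = 0.7188
Recall = TP / (TP + FN) = 46 / 67 = 0.6866
F1 = 2 * P * R / (P + R)
= 2 * 0.7188 * 0.6866 / (0.7188 + 0.6866)
= 0.9869 / 1.4053
= 0.7023
As percentage: 70.2%

70.2


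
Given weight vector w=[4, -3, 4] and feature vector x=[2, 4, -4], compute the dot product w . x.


Element-wise products:
4 * 2 = 8
-3 * 4 = -12
4 * -4 = -16
Sum = 8 + -12 + -16
= -20

-20


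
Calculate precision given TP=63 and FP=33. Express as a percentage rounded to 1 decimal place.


Precision = TP / (TP + FP) * 100
= 63 / (63 + 33)
= 63 / 96
= 0.6562
= 65.6%

65.6


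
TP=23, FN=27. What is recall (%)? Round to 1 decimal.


Recall = TP / (TP + FN) * 100
= 23 / (23 + 27)
= 23 / 50
= 0.46
= 46.0%

46.0


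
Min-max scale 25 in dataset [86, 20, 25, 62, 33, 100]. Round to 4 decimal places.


Min = 20, Max = 100
Range = 100 - 20 = 80
Scaled = (x - min) / (max - min)
= (25 - 20) / 80
= 5 / 80
= 0.0625

0.0625


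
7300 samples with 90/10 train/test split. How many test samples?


Train samples = 7300 * 90% = 6570
Test samples = 7300 - 6570
= 730

730


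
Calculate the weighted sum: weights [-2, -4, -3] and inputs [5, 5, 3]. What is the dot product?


Element-wise products:
-2 * 5 = -10
-4 * 5 = -20
-3 * 3 = -9
Sum = -10 + -20 + -9
= -39

-39


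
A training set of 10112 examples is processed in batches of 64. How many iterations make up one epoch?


Iterations per epoch = dataset_size / batch_size
= 10112 / 64
= 158

158


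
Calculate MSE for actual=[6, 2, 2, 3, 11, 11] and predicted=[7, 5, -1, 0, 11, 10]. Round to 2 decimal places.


Differences: [-1, -3, 3, 3, 0, 1]
Squared errors: [1, 9, 9, 9, 0, 1]
Sum of squared errors = 29
MSE = 29 / 6 = 4.83

4.83


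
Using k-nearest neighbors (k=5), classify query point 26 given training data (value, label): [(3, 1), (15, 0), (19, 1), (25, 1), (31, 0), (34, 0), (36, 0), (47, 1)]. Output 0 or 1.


Distances from query 26:
Point 25 (class 1): distance = 1
Point 31 (class 0): distance = 5
Point 19 (class 1): distance = 7
Point 34 (class 0): distance = 8
Point 36 (class 0): distance = 10
K=5 nearest neighbors: classes = [1, 0, 1, 0, 0]
Votes for class 1: 2 / 5
Majority vote => class 0

0


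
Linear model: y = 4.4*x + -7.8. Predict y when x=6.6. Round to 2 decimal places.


y = 4.4 * 6.6 + (-7.8)
= 29.04 + (-7.8)
= 21.24

21.24


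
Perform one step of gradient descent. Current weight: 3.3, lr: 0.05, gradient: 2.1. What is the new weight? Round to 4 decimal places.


w_new = w_old - lr * gradient
= 3.3 - 0.05 * 2.1
= 3.3 - (0.105)
= 3.1950

3.1950


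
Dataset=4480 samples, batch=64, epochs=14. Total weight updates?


Iterations per epoch = 4480 / 64 = 70
Total updates = iterations_per_epoch * epochs
= 70 * 14
= 980

980


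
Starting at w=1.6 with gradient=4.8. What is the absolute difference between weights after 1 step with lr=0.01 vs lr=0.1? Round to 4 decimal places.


With lr=0.01: w_new = 1.6 - 0.01 * 4.8 = 1.552
With lr=0.1: w_new = 1.6 - 0.1 * 4.8 = 1.12
Absolute difference = |1.552 - 1.12|
= 0.4320

0.4320


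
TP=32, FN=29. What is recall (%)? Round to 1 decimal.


Recall = TP / (TP + FN) * 100
= 32 / (32 + 29)
= 32 / 61
= 0.5246
= 52.5%

52.5


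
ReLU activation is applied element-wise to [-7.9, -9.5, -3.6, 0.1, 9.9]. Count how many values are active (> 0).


ReLU(x) = max(0, x) for each element:
ReLU(-7.9) = 0
ReLU(-9.5) = 0
ReLU(-3.6) = 0
ReLU(0.1) = 0.1
ReLU(9.9) = 9.9
Active neurons (>0): 2

2


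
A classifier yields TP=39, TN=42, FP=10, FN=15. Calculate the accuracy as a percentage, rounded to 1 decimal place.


Accuracy = (TP + TN) / (TP + TN + FP + FN) * 100
= (39 + 42) / (39 + 42 + 10 + 15)
= 81 / 106
= 0.7642
= 76.4%

76.4


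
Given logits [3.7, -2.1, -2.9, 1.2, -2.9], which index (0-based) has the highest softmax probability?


Softmax is a monotonic transformation, so it preserves the argmax.
We need to find the index of the maximum logit.
Index 0: 3.7
Index 1: -2.1
Index 2: -2.9
Index 3: 1.2
Index 4: -2.9
Maximum logit = 3.7 at index 0

0


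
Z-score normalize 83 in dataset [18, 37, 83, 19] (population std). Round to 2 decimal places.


Mean = (18 + 37 + 83 + 19) / 4 = 39.25
Variance = sum((x_i - mean)^2) / n = 695.1875
Std = sqrt(695.1875) = 26.3664
Z = (x - mean) / std
= (83 - 39.25) / 26.3664
= 43.75 / 26.3664
= 1.66

1.66


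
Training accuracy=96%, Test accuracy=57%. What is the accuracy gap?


Gap = train_accuracy - test_accuracy
= 96 - 57
= 39%
This large gap strongly indicates overfitting.

39


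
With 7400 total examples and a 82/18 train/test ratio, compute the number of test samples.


Train samples = 7400 * 82% = 6068
Test samples = 7400 - 6068
= 1332

1332


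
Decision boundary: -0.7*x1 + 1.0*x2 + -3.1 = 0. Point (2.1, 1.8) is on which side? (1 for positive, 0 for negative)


Compute -0.7 * 2.1 + 1.0 * 1.8 + -3.1
= -1.47 + 1.8 + -3.1
= -2.77
Since -2.77 < 0, the point is on the negative side.

0


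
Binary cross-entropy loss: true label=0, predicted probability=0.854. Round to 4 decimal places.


For y=0: Loss = -log(1-p)
= -log(1 - 0.854)
= -log(0.146)
= -(-1.9241)
= 1.9241

1.9241


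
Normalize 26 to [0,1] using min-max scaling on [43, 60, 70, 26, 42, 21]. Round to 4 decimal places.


Min = 21, Max = 70
Range = 70 - 21 = 49
Scaled = (x - min) / (max - min)
= (26 - 21) / 49
= 5 / 49
= 0.1020

0.1020


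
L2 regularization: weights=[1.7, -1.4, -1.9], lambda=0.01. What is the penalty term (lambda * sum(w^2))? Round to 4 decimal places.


Squaring each weight:
1.7^2 = 2.89
(-1.4)^2 = 1.96
(-1.9)^2 = 3.61
Sum of squares = 8.46
Penalty = 0.01 * 8.46 = 0.0846

0.0846


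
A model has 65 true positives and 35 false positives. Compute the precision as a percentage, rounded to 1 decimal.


Precision = TP / (TP + FP) * 100
= 65 / (65 + 35)
= 65 / 100
= 0.65
= 65.0%

65.0


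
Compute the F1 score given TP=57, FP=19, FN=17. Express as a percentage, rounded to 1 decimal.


Precision = TP / (TP + FP) = 57 / 76 = 0.75
Recall = TP / (TP + FN) = 57 / 74 = 0.7703
F1 = 2 * P * R / (P + R)
= 2 * 0.75 * 0.7703 / (0.75 + 0.7703)
= 1.1554 / 1.5203
= 0.76
As percentage: 76.0%

76.0


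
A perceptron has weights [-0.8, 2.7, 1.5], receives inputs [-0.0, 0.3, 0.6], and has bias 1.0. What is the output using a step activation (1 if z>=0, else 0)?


z = w . x + b
= -0.8*-0.0 + 2.7*0.3 + 1.5*0.6 + 1.0
= 0.0 + 0.81 + 0.9 + 1.0
= 1.71 + 1.0
= 2.71
Since z = 2.71 >= 0, output = 1

1


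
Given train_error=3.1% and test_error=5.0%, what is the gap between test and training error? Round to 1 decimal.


Generalization gap = test_error - train_error
= 5.0 - 3.1
= 1.9%
A small gap suggests good generalization.

1.9


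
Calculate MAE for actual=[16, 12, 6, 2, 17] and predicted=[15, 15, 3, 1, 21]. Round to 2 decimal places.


Absolute errors: [1, 3, 3, 1, 4]
Sum of absolute errors = 12
MAE = 12 / 5 = 2.40

2.40


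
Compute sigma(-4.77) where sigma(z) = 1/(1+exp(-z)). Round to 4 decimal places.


sigmoid(z) = 1 / (1 + exp(-z))
exp(-(-4.77)) = exp(4.77) = 117.9192
1 + 117.9192 = 118.9192
1 / 118.9192 = 0.0084

0.0084


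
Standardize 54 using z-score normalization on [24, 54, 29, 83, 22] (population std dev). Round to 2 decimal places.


Mean = (24 + 54 + 29 + 83 + 22) / 5 = 42.4
Variance = sum((x_i - mean)^2) / n = 543.44
Std = sqrt(543.44) = 23.3118
Z = (x - mean) / std
= (54 - 42.4) / 23.3118
= 11.6 / 23.3118
= 0.50

0.50


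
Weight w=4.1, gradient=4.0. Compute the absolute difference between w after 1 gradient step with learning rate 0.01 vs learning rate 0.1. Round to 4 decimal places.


With lr=0.01: w_new = 4.1 - 0.01 * 4.0 = 4.06
With lr=0.1: w_new = 4.1 - 0.1 * 4.0 = 3.7
Absolute difference = |4.06 - 3.7|
= 0.3600

0.3600


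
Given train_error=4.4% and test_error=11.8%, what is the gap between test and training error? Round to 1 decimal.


Generalization gap = test_error - train_error
= 11.8 - 4.4
= 7.4%
A moderate gap.

7.4


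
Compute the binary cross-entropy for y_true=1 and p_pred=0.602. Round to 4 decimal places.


For y=1: Loss = -log(p)
= -log(0.602)
= -(-0.5075)
= 0.5075

0.5075


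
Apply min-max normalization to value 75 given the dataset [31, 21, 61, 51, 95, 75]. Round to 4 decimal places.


Min = 21, Max = 95
Range = 95 - 21 = 74
Scaled = (x - min) / (max - min)
= (75 - 21) / 74
= 54 / 74
= 0.7297

0.7297


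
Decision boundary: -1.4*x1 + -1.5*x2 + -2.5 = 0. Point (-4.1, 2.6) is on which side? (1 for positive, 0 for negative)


Compute -1.4 * -4.1 + -1.5 * 2.6 + -2.5
= 5.74 + -3.9 + -2.5
= -0.66
Since -0.66 < 0, the point is on the negative side.

0


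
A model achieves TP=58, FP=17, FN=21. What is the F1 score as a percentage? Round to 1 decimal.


Precision = TP / (TP + FP) = 58 / 75 = 0.7733
Recall = TP / (TP + FN) = 58 / 79 = 0.7342
F1 = 2 * P * R / (P + R)
= 2 * 0.7733 * 0.7342 / (0.7733 + 0.7342)
= 1.1355 / 1.5075
= 0.7532
As percentage: 75.3%

75.3


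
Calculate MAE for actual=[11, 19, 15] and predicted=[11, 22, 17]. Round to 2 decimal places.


Absolute errors: [0, 3, 2]
Sum of absolute errors = 5
MAE = 5 / 3 = 1.67

1.67


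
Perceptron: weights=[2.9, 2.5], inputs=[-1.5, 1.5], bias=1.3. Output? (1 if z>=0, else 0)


z = w . x + b
= 2.9*-1.5 + 2.5*1.5 + 1.3
= -4.35 + 3.75 + 1.3
= -0.6 + 1.3
= 0.7
Since z = 0.7 >= 0, output = 1

1


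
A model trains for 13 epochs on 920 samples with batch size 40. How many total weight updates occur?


Iterations per epoch = 920 / 40 = 23
Total updates = iterations_per_epoch * epochs
= 23 * 13
= 299

299


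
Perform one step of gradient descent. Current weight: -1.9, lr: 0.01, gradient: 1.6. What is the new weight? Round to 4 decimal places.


w_new = w_old - lr * gradient
= -1.9 - 0.01 * 1.6
= -1.9 - (0.016)
= -1.9160

-1.9160


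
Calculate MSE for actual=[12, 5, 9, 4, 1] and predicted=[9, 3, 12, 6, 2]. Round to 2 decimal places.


Differences: [3, 2, -3, -2, -1]
Squared errors: [9, 4, 9, 4, 1]
Sum of squared errors = 27
MSE = 27 / 5 = 5.40

5.40


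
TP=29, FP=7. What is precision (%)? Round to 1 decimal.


Precision = TP / (TP + FP) * 100
= 29 / (29 + 7)
= 29 / 36
= 0.8056
= 80.6%

80.6


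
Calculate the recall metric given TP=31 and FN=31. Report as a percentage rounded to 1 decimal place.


Recall = TP / (TP + FN) * 100
= 31 / (31 + 31)
= 31 / 62
= 0.5
= 50.0%

50.0


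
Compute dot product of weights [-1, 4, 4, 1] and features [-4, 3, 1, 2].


Element-wise products:
-1 * -4 = 4
4 * 3 = 12
4 * 1 = 4
1 * 2 = 2
Sum = 4 + 12 + 4 + 2
= 22

22


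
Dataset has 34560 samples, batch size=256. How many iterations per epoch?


Iterations per epoch = dataset_size / batch_size
= 34560 / 256
= 135

135


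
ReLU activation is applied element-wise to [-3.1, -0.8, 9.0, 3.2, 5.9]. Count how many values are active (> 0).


ReLU(x) = max(0, x) for each element:
ReLU(-3.1) = 0
ReLU(-0.8) = 0
ReLU(9.0) = 9.0
ReLU(3.2) = 3.2
ReLU(5.9) = 5.9
Active neurons (>0): 3

3


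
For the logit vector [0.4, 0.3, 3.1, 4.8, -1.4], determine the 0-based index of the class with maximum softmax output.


Softmax is a monotonic transformation, so it preserves the argmax.
We need to find the index of the maximum logit.
Index 0: 0.4
Index 1: 0.3
Index 2: 3.1
Index 3: 4.8
Index 4: -1.4
Maximum logit = 4.8 at index 3

3


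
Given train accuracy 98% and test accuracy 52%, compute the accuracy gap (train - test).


Gap = train_accuracy - test_accuracy
= 98 - 52
= 46%
This large gap strongly indicates overfitting.

46


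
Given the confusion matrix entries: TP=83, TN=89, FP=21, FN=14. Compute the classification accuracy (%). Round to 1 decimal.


Accuracy = (TP + TN) / (TP + TN + FP + FN) * 100
= (83 + 89) / (83 + 89 + 21 + 14)
= 172 / 207
= 0.8309
= 83.1%

83.1


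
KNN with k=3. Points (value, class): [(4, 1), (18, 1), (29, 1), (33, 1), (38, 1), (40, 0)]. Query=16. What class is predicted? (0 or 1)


Distances from query 16:
Point 18 (class 1): distance = 2
Point 4 (class 1): distance = 12
Point 29 (class 1): distance = 13
K=3 nearest neighbors: classes = [1, 1, 1]
Votes for class 1: 3 / 3
Majority vote => class 1

1


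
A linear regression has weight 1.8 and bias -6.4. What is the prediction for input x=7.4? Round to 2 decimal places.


y = 1.8 * 7.4 + (-6.4)
= 13.32 + (-6.4)
= 6.92

6.92


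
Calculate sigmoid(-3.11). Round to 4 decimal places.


sigmoid(z) = 1 / (1 + exp(-z))
exp(-(-3.11)) = exp(3.11) = 22.421
1 + 22.421 = 23.421
1 / 23.421 = 0.0427

0.0427


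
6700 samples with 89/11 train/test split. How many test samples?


Train samples = 6700 * 89% = 5963
Test samples = 6700 - 5963
= 737

737


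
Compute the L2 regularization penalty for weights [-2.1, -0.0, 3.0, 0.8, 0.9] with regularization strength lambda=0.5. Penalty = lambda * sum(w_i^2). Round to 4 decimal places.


Squaring each weight:
(-2.1)^2 = 4.41
(-0.0)^2 = 0.0
3.0^2 = 9.0
0.8^2 = 0.64
0.9^2 = 0.81
Sum of squares = 14.86
Penalty = 0.5 * 14.86 = 7.4300

7.4300


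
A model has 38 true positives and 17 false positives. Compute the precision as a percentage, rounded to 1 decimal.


Precision = TP / (TP + FP) * 100
= 38 / (38 + 17)
= 38 / 55
= 0.6909
= 69.1%

69.1


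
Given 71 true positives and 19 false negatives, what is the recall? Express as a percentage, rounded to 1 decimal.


Recall = TP / (TP + FN) * 100
= 71 / (71 + 19)
= 71 / 90
= 0.7889
= 78.9%

78.9


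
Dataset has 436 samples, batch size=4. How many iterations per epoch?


Iterations per epoch = dataset_size / batch_size
= 436 / 4
= 109

109


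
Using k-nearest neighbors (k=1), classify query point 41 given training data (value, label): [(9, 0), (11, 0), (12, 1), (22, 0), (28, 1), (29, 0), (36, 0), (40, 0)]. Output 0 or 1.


Distances from query 41:
Point 40 (class 0): distance = 1
K=1 nearest neighbors: classes = [0]
Votes for class 1: 0 / 1
Majority vote => class 0

0


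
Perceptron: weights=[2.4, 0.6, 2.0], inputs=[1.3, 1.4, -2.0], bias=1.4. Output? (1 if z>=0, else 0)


z = w . x + b
= 2.4*1.3 + 0.6*1.4 + 2.0*-2.0 + 1.4
= 3.12 + 0.84 + -4.0 + 1.4
= -0.04 + 1.4
= 1.36
Since z = 1.36 >= 0, output = 1

1


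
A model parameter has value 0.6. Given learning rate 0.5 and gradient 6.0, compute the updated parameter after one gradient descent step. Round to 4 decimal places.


w_new = w_old - lr * gradient
= 0.6 - 0.5 * 6.0
= 0.6 - (3.0)
= -2.4000

-2.4000


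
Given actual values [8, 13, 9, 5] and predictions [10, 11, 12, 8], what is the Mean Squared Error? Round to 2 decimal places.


Differences: [-2, 2, -3, -3]
Squared errors: [4, 4, 9, 9]
Sum of squared errors = 26
MSE = 26 / 4 = 6.50

6.50


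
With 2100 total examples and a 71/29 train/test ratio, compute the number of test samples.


Train samples = 2100 * 71% = 1491
Test samples = 2100 - 1491
= 609

609


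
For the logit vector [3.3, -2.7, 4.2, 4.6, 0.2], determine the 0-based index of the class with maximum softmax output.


Softmax is a monotonic transformation, so it preserves the argmax.
We need to find the index of the maximum logit.
Index 0: 3.3
Index 1: -2.7
Index 2: 4.2
Index 3: 4.6
Index 4: 0.2
Maximum logit = 4.6 at index 3

3


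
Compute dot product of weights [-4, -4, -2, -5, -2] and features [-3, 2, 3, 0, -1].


Element-wise products:
-4 * -3 = 12
-4 * 2 = -8
-2 * 3 = -6
-5 * 0 = 0
-2 * -1 = 2
Sum = 12 + -8 + -6 + 0 + 2
= 0

0


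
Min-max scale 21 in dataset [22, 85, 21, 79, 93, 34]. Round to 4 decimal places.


Min = 21, Max = 93
Range = 93 - 21 = 72
Scaled = (x - min) / (max - min)
= (21 - 21) / 72
= 0 / 72
= 0.0000

0.0000


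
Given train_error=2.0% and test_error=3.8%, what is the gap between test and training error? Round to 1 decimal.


Generalization gap = test_error - train_error
= 3.8 - 2.0
= 1.8%
A small gap suggests good generalization.

1.8


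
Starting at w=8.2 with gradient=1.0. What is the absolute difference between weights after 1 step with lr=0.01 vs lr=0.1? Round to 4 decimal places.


With lr=0.01: w_new = 8.2 - 0.01 * 1.0 = 8.19
With lr=0.1: w_new = 8.2 - 0.1 * 1.0 = 8.1
Absolute difference = |8.19 - 8.1|
= 0.0900

0.0900


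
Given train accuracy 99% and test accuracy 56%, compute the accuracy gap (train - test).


Gap = train_accuracy - test_accuracy
= 99 - 56
= 43%
This large gap strongly indicates overfitting.

43


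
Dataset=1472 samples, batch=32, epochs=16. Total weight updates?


Iterations per epoch = 1472 / 32 = 46
Total updates = iterations_per_epoch * epochs
= 46 * 16
= 736

736


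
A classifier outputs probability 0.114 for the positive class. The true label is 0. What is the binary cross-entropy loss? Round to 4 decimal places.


For y=0: Loss = -log(1-p)
= -log(1 - 0.114)
= -log(0.886)
= -(-0.121)
= 0.1210

0.1210


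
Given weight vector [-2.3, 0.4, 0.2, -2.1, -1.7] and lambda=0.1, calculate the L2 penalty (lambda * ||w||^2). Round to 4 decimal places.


Squaring each weight:
(-2.3)^2 = 5.29
0.4^2 = 0.16
0.2^2 = 0.04
(-2.1)^2 = 4.41
(-1.7)^2 = 2.89
Sum of squares = 12.79
Penalty = 0.1 * 12.79 = 1.2790

1.2790


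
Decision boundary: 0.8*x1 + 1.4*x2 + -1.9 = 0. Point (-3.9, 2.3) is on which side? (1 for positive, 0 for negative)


Compute 0.8 * -3.9 + 1.4 * 2.3 + -1.9
= -3.12 + 3.22 + -1.9
= -1.8
Since -1.8 < 0, the point is on the negative side.

0


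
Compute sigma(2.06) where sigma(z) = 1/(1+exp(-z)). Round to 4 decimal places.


sigmoid(z) = 1 / (1 + exp(-z))
exp(-(2.06)) = exp(-2.06) = 0.1275
1 + 0.1275 = 1.1275
1 / 1.1275 = 0.8870

0.8870


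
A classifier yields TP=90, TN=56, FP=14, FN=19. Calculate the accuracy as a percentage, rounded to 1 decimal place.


Accuracy = (TP + TN) / (TP + TN + FP + FN) * 100
= (90 + 56) / (90 + 56 + 14 + 19)
= 146 / 179
= 0.8156
= 81.6%

81.6


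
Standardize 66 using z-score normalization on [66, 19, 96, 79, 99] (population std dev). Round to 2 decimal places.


Mean = (66 + 19 + 96 + 79 + 99) / 5 = 71.8
Variance = sum((x_i - mean)^2) / n = 839.76
Std = sqrt(839.76) = 28.9786
Z = (x - mean) / std
= (66 - 71.8) / 28.9786
= -5.8 / 28.9786
= -0.20

-0.20


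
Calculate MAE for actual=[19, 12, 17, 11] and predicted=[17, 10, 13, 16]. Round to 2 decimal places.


Absolute errors: [2, 2, 4, 5]
Sum of absolute errors = 13
MAE = 13 / 4 = 3.25

3.25


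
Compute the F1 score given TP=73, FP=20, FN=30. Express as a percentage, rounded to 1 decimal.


Precision = TP / (TP + FP) = 73 / 93 = 0.7849
Recall = TP / (TP + FN) = 73 / 103 = 0.7087
F1 = 2 * P * R / (P + R)
= 2 * 0.7849 * 0.7087 / (0.7849 + 0.7087)
= 1.1126 / 1.4937
= 0.7449
As percentage: 74.5%

74.5


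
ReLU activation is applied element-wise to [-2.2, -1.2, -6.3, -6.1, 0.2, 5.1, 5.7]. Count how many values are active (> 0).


ReLU(x) = max(0, x) for each element:
ReLU(-2.2) = 0
ReLU(-1.2) = 0
ReLU(-6.3) = 0
ReLU(-6.1) = 0
ReLU(0.2) = 0.2
ReLU(5.1) = 5.1
ReLU(5.7) = 5.7
Active neurons (>0): 3

3


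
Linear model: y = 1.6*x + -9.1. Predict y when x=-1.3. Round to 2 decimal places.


y = 1.6 * -1.3 + (-9.1)
= -2.08 + (-9.1)
= -11.18

-11.18


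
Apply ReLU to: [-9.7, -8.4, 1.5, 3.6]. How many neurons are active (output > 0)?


ReLU(x) = max(0, x) for each element:
ReLU(-9.7) = 0
ReLU(-8.4) = 0
ReLU(1.5) = 1.5
ReLU(3.6) = 3.6
Active neurons (>0): 2

2


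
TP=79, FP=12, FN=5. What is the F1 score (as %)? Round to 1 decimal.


Precision = TP / (TP + FP) = 79 / 91 = 0.8681
Recall = TP / (TP + FN) = 79 / 84 = 0.9405
F1 = 2 * P * R / (P + R)
= 2 * 0.8681 * 0.9405 / (0.8681 + 0.9405)
= 1.6329 / 1.8086
= 0.9029
As percentage: 90.3%

90.3


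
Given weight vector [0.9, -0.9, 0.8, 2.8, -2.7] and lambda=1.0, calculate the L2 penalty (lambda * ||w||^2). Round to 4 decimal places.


Squaring each weight:
0.9^2 = 0.81
(-0.9)^2 = 0.81
0.8^2 = 0.64
2.8^2 = 7.84
(-2.7)^2 = 7.29
Sum of squares = 17.39
Penalty = 1.0 * 17.39 = 17.3900

17.3900


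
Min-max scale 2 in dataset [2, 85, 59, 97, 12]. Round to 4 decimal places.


Min = 2, Max = 97
Range = 97 - 2 = 95
Scaled = (x - min) / (max - min)
= (2 - 2) / 95
= 0 / 95
= 0.0000

0.0000


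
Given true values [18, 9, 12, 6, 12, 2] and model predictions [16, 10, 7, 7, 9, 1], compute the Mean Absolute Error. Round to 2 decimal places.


Absolute errors: [2, 1, 5, 1, 3, 1]
Sum of absolute errors = 13
MAE = 13 / 6 = 2.17

2.17


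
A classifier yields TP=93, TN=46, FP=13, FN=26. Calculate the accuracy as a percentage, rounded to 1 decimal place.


Accuracy = (TP + TN) / (TP + TN + FP + FN) * 100
= (93 + 46) / (93 + 46 + 13 + 26)
= 139 / 178
= 0.7809
= 78.1%

78.1


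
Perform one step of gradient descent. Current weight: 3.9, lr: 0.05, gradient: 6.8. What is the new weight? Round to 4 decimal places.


w_new = w_old - lr * gradient
= 3.9 - 0.05 * 6.8
= 3.9 - (0.34)
= 3.5600

3.5600


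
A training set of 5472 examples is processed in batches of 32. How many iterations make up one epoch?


Iterations per epoch = dataset_size / batch_size
= 5472 / 32
= 171

171


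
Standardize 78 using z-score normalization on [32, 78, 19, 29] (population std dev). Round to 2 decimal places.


Mean = (32 + 78 + 19 + 29) / 4 = 39.5
Variance = sum((x_i - mean)^2) / n = 517.25
Std = sqrt(517.25) = 22.7431
Z = (x - mean) / std
= (78 - 39.5) / 22.7431
= 38.5 / 22.7431
= 1.69

1.69


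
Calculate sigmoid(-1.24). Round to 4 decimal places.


sigmoid(z) = 1 / (1 + exp(-z))
exp(-(-1.24)) = exp(1.24) = 3.4556
1 + 3.4556 = 4.4556
1 / 4.4556 = 0.2244

0.2244


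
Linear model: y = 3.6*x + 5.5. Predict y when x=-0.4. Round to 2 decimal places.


y = 3.6 * -0.4 + (5.5)
= -1.44 + (5.5)
= 4.06

4.06


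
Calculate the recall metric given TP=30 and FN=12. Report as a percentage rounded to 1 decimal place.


Recall = TP / (TP + FN) * 100
= 30 / (30 + 12)
= 30 / 42
= 0.7143
= 71.4%

71.4


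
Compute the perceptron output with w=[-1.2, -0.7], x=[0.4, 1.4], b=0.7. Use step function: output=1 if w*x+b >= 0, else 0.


z = w . x + b
= -1.2*0.4 + -0.7*1.4 + 0.7
= -0.48 + -0.98 + 0.7
= -1.46 + 0.7
= -0.76
Since z = -0.76 < 0, output = 0

0


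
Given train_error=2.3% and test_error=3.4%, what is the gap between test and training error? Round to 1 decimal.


Generalization gap = test_error - train_error
= 3.4 - 2.3
= 1.1%
A small gap suggests good generalization.

1.1


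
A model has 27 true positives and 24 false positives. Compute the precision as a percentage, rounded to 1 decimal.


Precision = TP / (TP + FP) * 100
= 27 / (27 + 24)
= 27 / 51
= 0.5294
= 52.9%

52.9


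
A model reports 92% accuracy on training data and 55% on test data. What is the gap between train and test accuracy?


Gap = train_accuracy - test_accuracy
= 92 - 55
= 37%
This large gap strongly indicates overfitting.

37


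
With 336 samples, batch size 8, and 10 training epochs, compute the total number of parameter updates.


Iterations per epoch = 336 / 8 = 42
Total updates = iterations_per_epoch * epochs
= 42 * 10
= 420

420


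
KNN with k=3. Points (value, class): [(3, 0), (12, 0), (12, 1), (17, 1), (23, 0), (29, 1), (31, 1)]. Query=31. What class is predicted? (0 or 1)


Distances from query 31:
Point 31 (class 1): distance = 0
Point 29 (class 1): distance = 2
Point 23 (class 0): distance = 8
K=3 nearest neighbors: classes = [1, 1, 0]
Votes for class 1: 2 / 3
Majority vote => class 1

1


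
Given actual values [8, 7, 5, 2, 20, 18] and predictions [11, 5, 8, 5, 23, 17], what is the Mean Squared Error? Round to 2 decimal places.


Differences: [-3, 2, -3, -3, -3, 1]
Squared errors: [9, 4, 9, 9, 9, 1]
Sum of squared errors = 41
MSE = 41 / 6 = 6.83

6.83


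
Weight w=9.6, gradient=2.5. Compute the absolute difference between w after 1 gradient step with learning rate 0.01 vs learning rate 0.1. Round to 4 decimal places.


With lr=0.01: w_new = 9.6 - 0.01 * 2.5 = 9.575
With lr=0.1: w_new = 9.6 - 0.1 * 2.5 = 9.35
Absolute difference = |9.575 - 9.35|
= 0.2250

0.2250


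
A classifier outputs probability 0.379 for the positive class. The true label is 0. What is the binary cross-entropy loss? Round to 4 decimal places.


For y=0: Loss = -log(1-p)
= -log(1 - 0.379)
= -log(0.621)
= -(-0.4764)
= 0.4764

0.4764


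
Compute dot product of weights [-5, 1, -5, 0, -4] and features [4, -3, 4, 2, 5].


Element-wise products:
-5 * 4 = -20
1 * -3 = -3
-5 * 4 = -20
0 * 2 = 0
-4 * 5 = -20
Sum = -20 + -3 + -20 + 0 + -20
= -63

-63


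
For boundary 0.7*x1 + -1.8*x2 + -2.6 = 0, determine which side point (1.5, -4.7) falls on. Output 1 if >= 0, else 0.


Compute 0.7 * 1.5 + -1.8 * -4.7 + -2.6
= 1.05 + 8.46 + -2.6
= 6.91
Since 6.91 >= 0, the point is on the positive side.

1


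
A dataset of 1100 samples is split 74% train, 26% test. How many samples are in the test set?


Train samples = 1100 * 74% = 814
Test samples = 1100 - 814
= 286

286


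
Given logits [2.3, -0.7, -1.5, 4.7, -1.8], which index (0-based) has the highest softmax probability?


Softmax is a monotonic transformation, so it preserves the argmax.
We need to find the index of the maximum logit.
Index 0: 2.3
Index 1: -0.7
Index 2: -1.5
Index 3: 4.7
Index 4: -1.8
Maximum logit = 4.7 at index 3

3


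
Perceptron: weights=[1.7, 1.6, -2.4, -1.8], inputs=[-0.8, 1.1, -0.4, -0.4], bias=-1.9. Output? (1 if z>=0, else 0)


z = w . x + b
= 1.7*-0.8 + 1.6*1.1 + -2.4*-0.4 + -1.8*-0.4 + -1.9
= -1.36 + 1.76 + 0.96 + 0.72 + -1.9
= 2.08 + -1.9
= 0.18
Since z = 0.18 >= 0, output = 1

1


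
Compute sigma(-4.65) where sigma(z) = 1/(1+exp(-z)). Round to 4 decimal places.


sigmoid(z) = 1 / (1 + exp(-z))
exp(-(-4.65)) = exp(4.65) = 104.585
1 + 104.585 = 105.585
1 / 105.585 = 0.0095

0.0095


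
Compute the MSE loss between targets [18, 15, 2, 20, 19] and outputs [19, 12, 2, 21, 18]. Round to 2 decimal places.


Differences: [-1, 3, 0, -1, 1]
Squared errors: [1, 9, 0, 1, 1]
Sum of squared errors = 12
MSE = 12 / 5 = 2.40

2.40


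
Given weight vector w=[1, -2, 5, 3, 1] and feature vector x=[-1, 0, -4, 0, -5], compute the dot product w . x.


Element-wise products:
1 * -1 = -1
-2 * 0 = 0
5 * -4 = -20
3 * 0 = 0
1 * -5 = -5
Sum = -1 + 0 + -20 + 0 + -5
= -26

-26


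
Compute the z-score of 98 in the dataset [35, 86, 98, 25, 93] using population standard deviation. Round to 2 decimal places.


Mean = (35 + 86 + 98 + 25 + 93) / 5 = 67.4
Variance = sum((x_i - mean)^2) / n = 957.04
Std = sqrt(957.04) = 30.9361
Z = (x - mean) / std
= (98 - 67.4) / 30.9361
= 30.6 / 30.9361
= 0.99

0.99


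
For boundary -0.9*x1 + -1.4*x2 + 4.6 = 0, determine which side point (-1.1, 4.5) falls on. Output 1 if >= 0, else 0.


Compute -0.9 * -1.1 + -1.4 * 4.5 + 4.6
= 0.99 + -6.3 + 4.6
= -0.71
Since -0.71 < 0, the point is on the negative side.

0


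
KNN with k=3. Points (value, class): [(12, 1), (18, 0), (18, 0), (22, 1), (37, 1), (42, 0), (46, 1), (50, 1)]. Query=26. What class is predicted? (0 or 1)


Distances from query 26:
Point 22 (class 1): distance = 4
Point 18 (class 0): distance = 8
Point 18 (class 0): distance = 8
K=3 nearest neighbors: classes = [1, 0, 0]
Votes for class 1: 1 / 3
Majority vote => class 0

0


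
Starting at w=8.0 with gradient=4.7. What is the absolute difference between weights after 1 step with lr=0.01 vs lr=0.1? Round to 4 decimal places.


With lr=0.01: w_new = 8.0 - 0.01 * 4.7 = 7.953
With lr=0.1: w_new = 8.0 - 0.1 * 4.7 = 7.53
Absolute difference = |7.953 - 7.53|
= 0.4230

0.4230


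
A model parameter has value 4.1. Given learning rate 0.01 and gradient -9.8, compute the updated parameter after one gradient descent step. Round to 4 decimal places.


w_new = w_old - lr * gradient
= 4.1 - 0.01 * -9.8
= 4.1 - (-0.098)
= 4.1980

4.1980


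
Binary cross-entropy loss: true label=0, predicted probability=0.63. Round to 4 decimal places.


For y=0: Loss = -log(1-p)
= -log(1 - 0.63)
= -log(0.37)
= -(-0.9943)
= 0.9943

0.9943


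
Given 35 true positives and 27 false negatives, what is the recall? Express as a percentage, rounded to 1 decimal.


Recall = TP / (TP + FN) * 100
= 35 / (35 + 27)
= 35 / 62
= 0.5645
= 56.5%

56.5


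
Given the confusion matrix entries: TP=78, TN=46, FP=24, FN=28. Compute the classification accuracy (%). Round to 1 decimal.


Accuracy = (TP + TN) / (TP + TN + FP + FN) * 100
= (78 + 46) / (78 + 46 + 24 + 28)
= 124 / 176
= 0.7045
= 70.5%

70.5


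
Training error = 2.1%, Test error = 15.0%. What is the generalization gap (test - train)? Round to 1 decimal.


Generalization gap = test_error - train_error
= 15.0 - 2.1
= 12.9%
A large gap suggests overfitting.

12.9


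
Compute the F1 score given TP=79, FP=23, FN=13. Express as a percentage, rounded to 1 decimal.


Precision = TP / (TP + FP) = 79 / 102 = 0.7745
Recall = TP / (TP + FN) = 79 / 92 = 0.8587
F1 = 2 * P * R / (P + R)
= 2 * 0.7745 * 0.8587 / (0.7745 + 0.8587)
= 1.3301 / 1.6332
= 0.8144
As percentage: 81.4%

81.4


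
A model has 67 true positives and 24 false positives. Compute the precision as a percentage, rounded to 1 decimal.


Precision = TP / (TP + FP) * 100
= 67 / (67 + 24)
= 67 / 91
= 0.7363
= 73.6%

73.6


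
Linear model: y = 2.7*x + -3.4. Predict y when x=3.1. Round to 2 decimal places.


y = 2.7 * 3.1 + (-3.4)
= 8.37 + (-3.4)
= 4.97

4.97


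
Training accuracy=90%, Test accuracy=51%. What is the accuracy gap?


Gap = train_accuracy - test_accuracy
= 90 - 51
= 39%
This large gap strongly indicates overfitting.

39


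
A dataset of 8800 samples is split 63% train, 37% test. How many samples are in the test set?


Train samples = 8800 * 63% = 5544
Test samples = 8800 - 5544
= 3256

3256


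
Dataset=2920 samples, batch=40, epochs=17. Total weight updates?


Iterations per epoch = 2920 / 40 = 73
Total updates = iterations_per_epoch * epochs
= 73 * 17
= 1241

1241


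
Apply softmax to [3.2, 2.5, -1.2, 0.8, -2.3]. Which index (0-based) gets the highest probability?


Softmax is a monotonic transformation, so it preserves the argmax.
We need to find the index of the maximum logit.
Index 0: 3.2
Index 1: 2.5
Index 2: -1.2
Index 3: 0.8
Index 4: -2.3
Maximum logit = 3.2 at index 0

0


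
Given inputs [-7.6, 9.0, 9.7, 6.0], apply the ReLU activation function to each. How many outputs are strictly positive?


ReLU(x) = max(0, x) for each element:
ReLU(-7.6) = 0
ReLU(9.0) = 9.0
ReLU(9.7) = 9.7
ReLU(6.0) = 6.0
Active neurons (>0): 3

3


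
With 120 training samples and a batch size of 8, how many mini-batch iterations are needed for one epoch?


Iterations per epoch = dataset_size / batch_size
= 120 / 8
= 15

15


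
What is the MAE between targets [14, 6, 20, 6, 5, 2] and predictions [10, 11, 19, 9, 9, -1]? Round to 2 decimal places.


Absolute errors: [4, 5, 1, 3, 4, 3]
Sum of absolute errors = 20
MAE = 20 / 6 = 3.33

3.33


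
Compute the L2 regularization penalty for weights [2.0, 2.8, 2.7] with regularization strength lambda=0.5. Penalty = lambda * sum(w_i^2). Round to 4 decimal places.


Squaring each weight:
2.0^2 = 4.0
2.8^2 = 7.84
2.7^2 = 7.29
Sum of squares = 19.13
Penalty = 0.5 * 19.13 = 9.5650

9.5650


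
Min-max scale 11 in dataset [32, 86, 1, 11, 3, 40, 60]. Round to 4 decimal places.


Min = 1, Max = 86
Range = 86 - 1 = 85
Scaled = (x - min) / (max - min)
= (11 - 1) / 85
= 10 / 85
= 0.1176

0.1176


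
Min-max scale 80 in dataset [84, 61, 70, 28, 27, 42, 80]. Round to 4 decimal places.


Min = 27, Max = 84
Range = 84 - 27 = 57
Scaled = (x - min) / (max - min)
= (80 - 27) / 57
= 53 / 57
= 0.9298

0.9298


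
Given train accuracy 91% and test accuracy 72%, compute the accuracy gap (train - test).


Gap = train_accuracy - test_accuracy
= 91 - 72
= 19%
This gap suggests the model is overfitting.

19


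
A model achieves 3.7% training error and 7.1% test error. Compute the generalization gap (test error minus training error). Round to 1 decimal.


Generalization gap = test_error - train_error
= 7.1 - 3.7
= 3.4%
A moderate gap.

3.4


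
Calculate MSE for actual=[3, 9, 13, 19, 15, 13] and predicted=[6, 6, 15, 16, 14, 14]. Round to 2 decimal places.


Differences: [-3, 3, -2, 3, 1, -1]
Squared errors: [9, 9, 4, 9, 1, 1]
Sum of squared errors = 33
MSE = 33 / 6 = 5.50

5.50


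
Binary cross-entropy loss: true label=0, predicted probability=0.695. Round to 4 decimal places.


For y=0: Loss = -log(1-p)
= -log(1 - 0.695)
= -log(0.305)
= -(-1.1874)
= 1.1874

1.1874


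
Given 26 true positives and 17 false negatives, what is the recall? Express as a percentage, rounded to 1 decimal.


Recall = TP / (TP + FN) * 100
= 26 / (26 + 17)
= 26 / 43
= 0.6047
= 60.5%

60.5


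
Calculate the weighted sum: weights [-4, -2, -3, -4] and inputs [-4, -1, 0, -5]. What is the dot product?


Element-wise products:
-4 * -4 = 16
-2 * -1 = 2
-3 * 0 = 0
-4 * -5 = 20
Sum = 16 + 2 + 0 + 20
= 38

38


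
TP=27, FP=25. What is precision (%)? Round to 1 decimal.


Precision = TP / (TP + FP) * 100
= 27 / (27 + 25)
= 27 / 52
= 0.5192
= 51.9%

51.9


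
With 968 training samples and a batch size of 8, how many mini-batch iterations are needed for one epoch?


Iterations per epoch = dataset_size / batch_size
= 968 / 8
= 121

121


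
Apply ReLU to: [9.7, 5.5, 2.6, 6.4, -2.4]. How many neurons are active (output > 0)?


ReLU(x) = max(0, x) for each element:
ReLU(9.7) = 9.7
ReLU(5.5) = 5.5
ReLU(2.6) = 2.6
ReLU(6.4) = 6.4
ReLU(-2.4) = 0
Active neurons (>0): 4

4


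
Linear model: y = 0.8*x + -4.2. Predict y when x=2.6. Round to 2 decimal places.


y = 0.8 * 2.6 + (-4.2)
= 2.08 + (-4.2)
= -2.12

-2.12


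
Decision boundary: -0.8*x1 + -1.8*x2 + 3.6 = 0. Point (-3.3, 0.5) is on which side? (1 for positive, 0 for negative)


Compute -0.8 * -3.3 + -1.8 * 0.5 + 3.6
= 2.64 + -0.9 + 3.6
= 5.34
Since 5.34 >= 0, the point is on the positive side.

1


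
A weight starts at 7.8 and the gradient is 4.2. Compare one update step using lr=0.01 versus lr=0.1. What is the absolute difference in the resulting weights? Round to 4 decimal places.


With lr=0.01: w_new = 7.8 - 0.01 * 4.2 = 7.758
With lr=0.1: w_new = 7.8 - 0.1 * 4.2 = 7.38
Absolute difference = |7.758 - 7.38|
= 0.3780

0.3780


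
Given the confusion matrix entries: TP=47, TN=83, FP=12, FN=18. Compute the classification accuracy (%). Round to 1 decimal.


Accuracy = (TP + TN) / (TP + TN + FP + FN) * 100
= (47 + 83) / (47 + 83 + 12 + 18)
= 130 / 160
= 0.8125
= 81.3%

81.3
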